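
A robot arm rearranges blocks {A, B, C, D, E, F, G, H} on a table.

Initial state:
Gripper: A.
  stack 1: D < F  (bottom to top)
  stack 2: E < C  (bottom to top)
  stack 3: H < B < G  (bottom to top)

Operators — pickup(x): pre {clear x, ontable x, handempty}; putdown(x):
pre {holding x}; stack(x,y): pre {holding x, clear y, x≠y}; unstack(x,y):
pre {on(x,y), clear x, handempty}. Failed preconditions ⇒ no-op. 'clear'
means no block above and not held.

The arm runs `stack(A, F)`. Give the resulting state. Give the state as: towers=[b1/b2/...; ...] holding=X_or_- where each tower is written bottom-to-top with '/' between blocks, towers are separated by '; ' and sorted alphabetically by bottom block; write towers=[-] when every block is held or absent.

before: towers=[D/F; E/C; H/B/G] holding=A
pre[stack(A, F)]: holding(A) ok, clear(F) ok, A≠F ok
all met → apply stack(A, F)
after:  towers=[D/F/A; E/C; H/B/G] holding=-

towers=[D/F/A; E/C; H/B/G] holding=-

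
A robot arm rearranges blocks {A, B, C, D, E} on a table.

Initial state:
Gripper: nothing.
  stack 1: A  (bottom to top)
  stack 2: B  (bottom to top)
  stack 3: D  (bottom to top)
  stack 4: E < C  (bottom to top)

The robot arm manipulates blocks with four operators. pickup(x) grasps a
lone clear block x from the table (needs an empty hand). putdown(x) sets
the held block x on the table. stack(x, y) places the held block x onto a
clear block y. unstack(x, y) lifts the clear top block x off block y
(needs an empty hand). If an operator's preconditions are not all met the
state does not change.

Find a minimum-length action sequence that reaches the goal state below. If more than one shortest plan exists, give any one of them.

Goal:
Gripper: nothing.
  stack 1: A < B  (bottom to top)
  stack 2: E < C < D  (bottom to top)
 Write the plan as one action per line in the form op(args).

pickup(B)
stack(B, A)
pickup(D)
stack(D, C)

step 1 (pickup(B)): towers=[A; D; E/C] holding=B
step 2 (stack(B, A)): towers=[A/B; D; E/C] holding=-
step 3 (pickup(D)): towers=[A/B; E/C] holding=D
step 4 (stack(D, C)): towers=[A/B; E/C/D] holding=-
goal check: towers=[A/B; E/C/D] holding=- — reached (length 4, optimal by BFS)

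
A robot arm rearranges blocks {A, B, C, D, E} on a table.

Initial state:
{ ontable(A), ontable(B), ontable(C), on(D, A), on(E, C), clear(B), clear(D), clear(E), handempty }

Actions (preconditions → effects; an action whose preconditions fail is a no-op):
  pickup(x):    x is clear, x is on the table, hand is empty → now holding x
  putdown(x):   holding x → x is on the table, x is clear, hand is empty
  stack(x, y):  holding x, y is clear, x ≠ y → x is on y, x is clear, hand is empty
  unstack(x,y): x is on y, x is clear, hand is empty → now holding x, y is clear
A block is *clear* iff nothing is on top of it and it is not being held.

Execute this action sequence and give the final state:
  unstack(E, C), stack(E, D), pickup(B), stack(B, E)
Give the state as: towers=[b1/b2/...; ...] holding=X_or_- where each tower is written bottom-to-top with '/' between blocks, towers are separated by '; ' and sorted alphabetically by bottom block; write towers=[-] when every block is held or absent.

step 1 (unstack(E, C)): towers=[A/D; B; C] holding=E
step 2 (stack(E, D)): towers=[A/D/E; B; C] holding=-
step 3 (pickup(B)): towers=[A/D/E; C] holding=B
step 4 (stack(B, E)): towers=[A/D/E/B; C] holding=-

towers=[A/D/E/B; C] holding=-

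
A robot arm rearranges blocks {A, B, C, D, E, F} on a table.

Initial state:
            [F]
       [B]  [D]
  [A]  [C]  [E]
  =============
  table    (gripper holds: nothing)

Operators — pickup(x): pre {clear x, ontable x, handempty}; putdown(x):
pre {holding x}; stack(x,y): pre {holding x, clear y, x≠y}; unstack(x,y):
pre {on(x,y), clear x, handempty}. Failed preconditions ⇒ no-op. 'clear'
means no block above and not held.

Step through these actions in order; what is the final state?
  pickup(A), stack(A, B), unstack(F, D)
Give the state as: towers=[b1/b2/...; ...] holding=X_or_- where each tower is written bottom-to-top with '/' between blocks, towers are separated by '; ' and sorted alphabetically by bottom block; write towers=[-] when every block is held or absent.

towers=[C/B/A; E/D] holding=F

step 1 (pickup(A)): towers=[C/B; E/D/F] holding=A
step 2 (stack(A, B)): towers=[C/B/A; E/D/F] holding=-
step 3 (unstack(F, D)): towers=[C/B/A; E/D] holding=F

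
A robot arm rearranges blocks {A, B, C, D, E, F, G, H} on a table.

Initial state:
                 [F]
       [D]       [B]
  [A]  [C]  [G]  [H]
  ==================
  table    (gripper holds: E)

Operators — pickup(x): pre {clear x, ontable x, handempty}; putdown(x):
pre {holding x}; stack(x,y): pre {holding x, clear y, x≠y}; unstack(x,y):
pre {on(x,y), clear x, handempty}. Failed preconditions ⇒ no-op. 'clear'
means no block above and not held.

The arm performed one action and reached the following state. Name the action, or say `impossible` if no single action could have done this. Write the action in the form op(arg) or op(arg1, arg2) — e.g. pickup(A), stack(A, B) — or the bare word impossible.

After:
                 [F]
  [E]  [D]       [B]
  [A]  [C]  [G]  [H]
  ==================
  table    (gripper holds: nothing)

stack(E, A)

target: towers=[A/E; C/D; G; H/B/F] holding=-
        putdown(E) → towers=[A; C/D; E; G; H/B/F] holding=-
       stack(E, G) → towers=[A; C/D; G/E; H/B/F] holding=-
       stack(E, A) → towers=[A/E; C/D; G; H/B/F] holding=-  ← match
       stack(E, F) → towers=[A; C/D; G; H/B/F/E] holding=-
       stack(E, D) → towers=[A; C/D/E; G; H/B/F] holding=-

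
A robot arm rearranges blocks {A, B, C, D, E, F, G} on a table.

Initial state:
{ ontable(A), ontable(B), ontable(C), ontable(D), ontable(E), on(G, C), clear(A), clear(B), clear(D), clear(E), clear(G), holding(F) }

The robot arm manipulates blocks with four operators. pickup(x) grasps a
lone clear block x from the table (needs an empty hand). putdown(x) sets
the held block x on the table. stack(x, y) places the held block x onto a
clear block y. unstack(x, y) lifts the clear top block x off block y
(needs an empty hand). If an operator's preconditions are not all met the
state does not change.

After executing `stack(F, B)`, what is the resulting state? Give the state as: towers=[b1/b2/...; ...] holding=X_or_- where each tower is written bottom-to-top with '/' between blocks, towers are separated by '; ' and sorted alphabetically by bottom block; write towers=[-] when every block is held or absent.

towers=[A; B/F; C/G; D; E] holding=-

before: towers=[A; B; C/G; D; E] holding=F
pre[stack(F, B)]: holding(F) yes, clear(B) yes, F≠B yes
all met → apply stack(F, B)
after:  towers=[A; B/F; C/G; D; E] holding=-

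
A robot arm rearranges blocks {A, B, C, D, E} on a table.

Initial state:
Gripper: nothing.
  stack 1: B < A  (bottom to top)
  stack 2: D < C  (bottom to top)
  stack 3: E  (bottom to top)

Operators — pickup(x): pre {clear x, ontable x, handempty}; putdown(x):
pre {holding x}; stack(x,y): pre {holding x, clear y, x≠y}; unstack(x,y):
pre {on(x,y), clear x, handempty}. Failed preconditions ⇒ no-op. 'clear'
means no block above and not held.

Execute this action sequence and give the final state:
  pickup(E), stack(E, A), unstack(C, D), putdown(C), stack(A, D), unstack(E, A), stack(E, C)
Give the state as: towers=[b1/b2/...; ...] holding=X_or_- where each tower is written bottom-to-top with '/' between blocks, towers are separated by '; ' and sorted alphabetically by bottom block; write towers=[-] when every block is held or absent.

towers=[B/A; C/E; D] holding=-

step 1 (pickup(E)): towers=[B/A; D/C] holding=E
step 2 (stack(E, A)): towers=[B/A/E; D/C] holding=-
step 3 (unstack(C, D)): towers=[B/A/E; D] holding=C
step 4 (putdown(C)): towers=[B/A/E; C; D] holding=-
step 5 (stack(A, D)) [no-op]: towers=[B/A/E; C; D] holding=-
step 6 (unstack(E, A)): towers=[B/A; C; D] holding=E
step 7 (stack(E, C)): towers=[B/A; C/E; D] holding=-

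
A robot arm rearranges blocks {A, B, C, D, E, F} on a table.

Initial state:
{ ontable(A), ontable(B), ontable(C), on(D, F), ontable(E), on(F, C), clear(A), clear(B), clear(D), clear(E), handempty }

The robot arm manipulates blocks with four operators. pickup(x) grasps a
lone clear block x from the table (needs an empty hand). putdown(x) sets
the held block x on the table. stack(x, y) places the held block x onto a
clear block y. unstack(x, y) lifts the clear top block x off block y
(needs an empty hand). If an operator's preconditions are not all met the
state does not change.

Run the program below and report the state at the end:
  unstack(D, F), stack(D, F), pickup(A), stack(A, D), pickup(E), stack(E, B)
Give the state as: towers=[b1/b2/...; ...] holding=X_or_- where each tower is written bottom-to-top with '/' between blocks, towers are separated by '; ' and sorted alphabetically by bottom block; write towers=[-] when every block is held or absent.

step 1 (unstack(D, F)): towers=[A; B; C/F; E] holding=D
step 2 (stack(D, F)): towers=[A; B; C/F/D; E] holding=-
step 3 (pickup(A)): towers=[B; C/F/D; E] holding=A
step 4 (stack(A, D)): towers=[B; C/F/D/A; E] holding=-
step 5 (pickup(E)): towers=[B; C/F/D/A] holding=E
step 6 (stack(E, B)): towers=[B/E; C/F/D/A] holding=-

towers=[B/E; C/F/D/A] holding=-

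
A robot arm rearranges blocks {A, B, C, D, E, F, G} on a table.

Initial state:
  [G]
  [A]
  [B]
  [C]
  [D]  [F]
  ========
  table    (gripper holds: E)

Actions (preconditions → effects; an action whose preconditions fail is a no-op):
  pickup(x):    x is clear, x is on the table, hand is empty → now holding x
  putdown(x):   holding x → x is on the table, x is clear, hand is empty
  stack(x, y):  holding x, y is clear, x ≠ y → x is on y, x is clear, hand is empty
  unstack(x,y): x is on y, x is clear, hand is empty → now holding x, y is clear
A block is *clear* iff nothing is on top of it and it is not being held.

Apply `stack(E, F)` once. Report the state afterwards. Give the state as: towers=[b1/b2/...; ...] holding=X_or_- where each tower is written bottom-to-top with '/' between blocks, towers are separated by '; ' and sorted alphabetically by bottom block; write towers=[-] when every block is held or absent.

before: towers=[D/C/B/A/G; F] holding=E
pre[stack(E, F)]: holding(E) ✓, clear(F) ✓, E≠F ✓
all met → apply stack(E, F)
after:  towers=[D/C/B/A/G; F/E] holding=-

towers=[D/C/B/A/G; F/E] holding=-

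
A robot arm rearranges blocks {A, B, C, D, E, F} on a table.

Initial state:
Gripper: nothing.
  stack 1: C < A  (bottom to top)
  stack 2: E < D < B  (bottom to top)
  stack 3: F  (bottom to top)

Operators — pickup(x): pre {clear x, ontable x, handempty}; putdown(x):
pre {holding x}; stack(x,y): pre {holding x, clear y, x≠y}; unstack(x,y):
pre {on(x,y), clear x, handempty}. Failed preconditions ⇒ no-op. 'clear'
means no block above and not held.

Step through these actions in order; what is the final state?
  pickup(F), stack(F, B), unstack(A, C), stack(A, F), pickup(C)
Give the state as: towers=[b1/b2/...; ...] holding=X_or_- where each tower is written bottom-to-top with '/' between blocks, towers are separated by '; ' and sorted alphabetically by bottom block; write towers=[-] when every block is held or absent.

step 1 (pickup(F)): towers=[C/A; E/D/B] holding=F
step 2 (stack(F, B)): towers=[C/A; E/D/B/F] holding=-
step 3 (unstack(A, C)): towers=[C; E/D/B/F] holding=A
step 4 (stack(A, F)): towers=[C; E/D/B/F/A] holding=-
step 5 (pickup(C)): towers=[E/D/B/F/A] holding=C

towers=[E/D/B/F/A] holding=C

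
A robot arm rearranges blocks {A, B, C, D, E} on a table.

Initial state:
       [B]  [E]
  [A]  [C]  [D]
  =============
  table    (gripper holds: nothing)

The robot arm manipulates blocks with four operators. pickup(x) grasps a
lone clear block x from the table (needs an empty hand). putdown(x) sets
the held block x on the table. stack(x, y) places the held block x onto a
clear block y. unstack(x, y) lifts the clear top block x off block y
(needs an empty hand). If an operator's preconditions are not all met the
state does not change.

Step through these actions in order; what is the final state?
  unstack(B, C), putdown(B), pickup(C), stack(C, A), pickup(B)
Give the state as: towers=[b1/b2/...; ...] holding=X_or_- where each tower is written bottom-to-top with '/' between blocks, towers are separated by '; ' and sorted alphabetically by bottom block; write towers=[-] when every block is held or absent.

towers=[A/C; D/E] holding=B

step 1 (unstack(B, C)): towers=[A; C; D/E] holding=B
step 2 (putdown(B)): towers=[A; B; C; D/E] holding=-
step 3 (pickup(C)): towers=[A; B; D/E] holding=C
step 4 (stack(C, A)): towers=[A/C; B; D/E] holding=-
step 5 (pickup(B)): towers=[A/C; D/E] holding=B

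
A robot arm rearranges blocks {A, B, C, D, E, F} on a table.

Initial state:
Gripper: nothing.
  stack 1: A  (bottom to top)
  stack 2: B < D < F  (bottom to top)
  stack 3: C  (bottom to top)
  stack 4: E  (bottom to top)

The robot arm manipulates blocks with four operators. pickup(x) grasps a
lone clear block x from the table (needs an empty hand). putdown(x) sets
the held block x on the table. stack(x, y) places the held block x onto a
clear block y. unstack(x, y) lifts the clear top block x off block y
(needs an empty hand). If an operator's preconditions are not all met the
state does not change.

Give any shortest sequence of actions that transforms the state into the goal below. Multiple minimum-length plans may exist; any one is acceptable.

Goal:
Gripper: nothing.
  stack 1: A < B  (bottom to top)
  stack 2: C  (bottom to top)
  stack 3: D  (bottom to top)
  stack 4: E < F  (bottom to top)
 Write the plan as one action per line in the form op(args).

unstack(F, D)
stack(F, E)
unstack(D, B)
putdown(D)
pickup(B)
stack(B, A)

step 1 (unstack(F, D)): towers=[A; B/D; C; E] holding=F
step 2 (stack(F, E)): towers=[A; B/D; C; E/F] holding=-
step 3 (unstack(D, B)): towers=[A; B; C; E/F] holding=D
step 4 (putdown(D)): towers=[A; B; C; D; E/F] holding=-
step 5 (pickup(B)): towers=[A; C; D; E/F] holding=B
step 6 (stack(B, A)): towers=[A/B; C; D; E/F] holding=-
goal check: towers=[A/B; C; D; E/F] holding=- — reached (length 6, optimal by BFS)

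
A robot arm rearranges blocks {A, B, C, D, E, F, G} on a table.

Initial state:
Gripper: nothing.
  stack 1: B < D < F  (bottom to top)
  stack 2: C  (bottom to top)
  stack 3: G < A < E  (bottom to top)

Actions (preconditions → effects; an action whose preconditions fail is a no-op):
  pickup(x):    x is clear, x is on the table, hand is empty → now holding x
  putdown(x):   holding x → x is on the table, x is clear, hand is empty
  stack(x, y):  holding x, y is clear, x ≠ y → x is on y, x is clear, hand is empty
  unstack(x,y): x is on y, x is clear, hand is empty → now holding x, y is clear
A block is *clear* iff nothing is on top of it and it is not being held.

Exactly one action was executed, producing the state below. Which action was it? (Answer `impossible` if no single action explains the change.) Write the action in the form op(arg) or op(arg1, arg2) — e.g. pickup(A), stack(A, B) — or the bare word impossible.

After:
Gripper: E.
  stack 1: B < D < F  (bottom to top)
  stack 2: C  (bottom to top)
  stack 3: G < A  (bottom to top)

target: towers=[B/D/F; C; G/A] holding=E
     unstack(F, D) → towers=[B/D; C; G/A/E] holding=F
     unstack(E, A) → towers=[B/D/F; C; G/A] holding=E  ← match
         pickup(C) → towers=[B/D/F; G/A/E] holding=C

unstack(E, A)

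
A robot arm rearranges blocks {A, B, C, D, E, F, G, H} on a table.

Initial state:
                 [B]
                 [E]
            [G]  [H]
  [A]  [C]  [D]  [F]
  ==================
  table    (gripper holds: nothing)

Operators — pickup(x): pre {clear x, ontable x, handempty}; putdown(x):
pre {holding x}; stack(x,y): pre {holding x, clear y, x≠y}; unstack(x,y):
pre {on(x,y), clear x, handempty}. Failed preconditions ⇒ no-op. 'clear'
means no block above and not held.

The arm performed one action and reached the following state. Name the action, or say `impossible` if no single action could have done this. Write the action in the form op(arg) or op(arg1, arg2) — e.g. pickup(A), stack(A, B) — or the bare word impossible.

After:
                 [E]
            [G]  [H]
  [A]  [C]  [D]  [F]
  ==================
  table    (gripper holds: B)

unstack(B, E)

target: towers=[A; C; D/G; F/H/E] holding=B
     unstack(G, D) → towers=[A; C; D; F/H/E/B] holding=G
         pickup(A) → towers=[C; D/G; F/H/E/B] holding=A
     unstack(B, E) → towers=[A; C; D/G; F/H/E] holding=B  ← match
         pickup(C) → towers=[A; D/G; F/H/E/B] holding=C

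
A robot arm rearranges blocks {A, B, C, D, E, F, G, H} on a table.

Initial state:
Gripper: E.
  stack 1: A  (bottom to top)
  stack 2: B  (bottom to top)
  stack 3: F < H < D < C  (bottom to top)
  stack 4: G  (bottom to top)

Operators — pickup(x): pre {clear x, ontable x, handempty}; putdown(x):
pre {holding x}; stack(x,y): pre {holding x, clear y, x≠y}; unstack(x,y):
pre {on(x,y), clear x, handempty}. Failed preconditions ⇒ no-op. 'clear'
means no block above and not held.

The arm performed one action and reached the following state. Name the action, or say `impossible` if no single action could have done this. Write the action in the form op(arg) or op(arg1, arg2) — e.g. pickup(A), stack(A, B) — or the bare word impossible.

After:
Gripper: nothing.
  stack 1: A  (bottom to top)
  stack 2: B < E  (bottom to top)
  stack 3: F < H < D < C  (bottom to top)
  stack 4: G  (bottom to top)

stack(E, B)

target: towers=[A; B/E; F/H/D/C; G] holding=-
        putdown(E) → towers=[A; B; E; F/H/D/C; G] holding=-
       stack(E, G) → towers=[A; B; F/H/D/C; G/E] holding=-
       stack(E, A) → towers=[A/E; B; F/H/D/C; G] holding=-
       stack(E, B) → towers=[A; B/E; F/H/D/C; G] holding=-  ← match
       stack(E, C) → towers=[A; B; F/H/D/C/E; G] holding=-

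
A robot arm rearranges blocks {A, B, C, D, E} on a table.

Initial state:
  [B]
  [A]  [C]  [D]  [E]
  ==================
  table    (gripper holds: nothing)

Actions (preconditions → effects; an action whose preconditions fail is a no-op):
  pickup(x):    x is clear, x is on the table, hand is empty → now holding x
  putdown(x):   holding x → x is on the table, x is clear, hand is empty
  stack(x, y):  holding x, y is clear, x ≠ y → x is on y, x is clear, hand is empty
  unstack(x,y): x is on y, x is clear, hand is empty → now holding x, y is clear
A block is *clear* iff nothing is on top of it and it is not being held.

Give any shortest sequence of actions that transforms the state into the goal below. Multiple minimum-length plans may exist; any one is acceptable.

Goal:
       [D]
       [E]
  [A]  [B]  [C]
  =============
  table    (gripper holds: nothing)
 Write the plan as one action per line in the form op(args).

step 1 (unstack(B, A)): towers=[A; C; D; E] holding=B
step 2 (putdown(B)): towers=[A; B; C; D; E] holding=-
step 3 (pickup(E)): towers=[A; B; C; D] holding=E
step 4 (stack(E, B)): towers=[A; B/E; C; D] holding=-
step 5 (pickup(D)): towers=[A; B/E; C] holding=D
step 6 (stack(D, E)): towers=[A; B/E/D; C] holding=-
goal check: towers=[A; B/E/D; C] holding=- — reached (length 6, optimal by BFS)

unstack(B, A)
putdown(B)
pickup(E)
stack(E, B)
pickup(D)
stack(D, E)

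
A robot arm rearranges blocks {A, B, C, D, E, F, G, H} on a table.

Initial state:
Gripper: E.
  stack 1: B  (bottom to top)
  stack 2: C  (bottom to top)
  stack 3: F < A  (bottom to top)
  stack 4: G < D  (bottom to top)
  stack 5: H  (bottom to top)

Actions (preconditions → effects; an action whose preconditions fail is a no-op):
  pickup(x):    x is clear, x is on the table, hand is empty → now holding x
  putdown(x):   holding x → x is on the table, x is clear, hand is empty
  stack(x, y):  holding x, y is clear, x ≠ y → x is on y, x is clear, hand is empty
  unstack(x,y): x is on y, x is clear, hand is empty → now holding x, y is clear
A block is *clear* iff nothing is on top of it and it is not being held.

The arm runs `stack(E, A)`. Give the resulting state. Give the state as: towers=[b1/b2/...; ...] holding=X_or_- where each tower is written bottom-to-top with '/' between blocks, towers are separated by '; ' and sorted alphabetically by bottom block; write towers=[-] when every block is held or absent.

towers=[B; C; F/A/E; G/D; H] holding=-

before: towers=[B; C; F/A; G/D; H] holding=E
pre[stack(E, A)]: holding(E) yes, clear(A) yes, E≠A yes
all met → apply stack(E, A)
after:  towers=[B; C; F/A/E; G/D; H] holding=-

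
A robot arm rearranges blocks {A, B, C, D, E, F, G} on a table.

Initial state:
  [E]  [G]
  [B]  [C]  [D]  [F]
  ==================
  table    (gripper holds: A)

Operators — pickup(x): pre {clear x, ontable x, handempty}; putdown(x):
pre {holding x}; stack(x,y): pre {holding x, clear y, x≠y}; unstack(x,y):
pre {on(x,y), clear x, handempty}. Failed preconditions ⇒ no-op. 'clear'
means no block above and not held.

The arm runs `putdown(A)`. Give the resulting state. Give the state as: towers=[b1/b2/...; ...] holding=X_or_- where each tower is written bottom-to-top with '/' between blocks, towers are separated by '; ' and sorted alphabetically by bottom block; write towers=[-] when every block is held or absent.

before: towers=[B/E; C/G; D; F] holding=A
pre[putdown(A)]: holding(A) ✓
all met → apply putdown(A)
after:  towers=[A; B/E; C/G; D; F] holding=-

towers=[A; B/E; C/G; D; F] holding=-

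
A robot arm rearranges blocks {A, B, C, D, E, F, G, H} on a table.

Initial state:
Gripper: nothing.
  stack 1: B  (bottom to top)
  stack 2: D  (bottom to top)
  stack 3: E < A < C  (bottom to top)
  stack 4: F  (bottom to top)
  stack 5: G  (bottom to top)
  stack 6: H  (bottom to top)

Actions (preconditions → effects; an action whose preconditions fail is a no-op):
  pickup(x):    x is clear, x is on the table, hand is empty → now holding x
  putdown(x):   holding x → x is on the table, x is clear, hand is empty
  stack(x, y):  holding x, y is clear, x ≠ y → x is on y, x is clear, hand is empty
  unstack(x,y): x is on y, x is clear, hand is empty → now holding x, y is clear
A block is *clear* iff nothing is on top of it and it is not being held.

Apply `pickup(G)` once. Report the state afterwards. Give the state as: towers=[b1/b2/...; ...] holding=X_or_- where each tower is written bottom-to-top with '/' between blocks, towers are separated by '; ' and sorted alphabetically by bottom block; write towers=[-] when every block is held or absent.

before: towers=[B; D; E/A/C; F; G; H] holding=-
pre[pickup(G)]: clear(G) ok, ontable(G) ok, handempty ok
all met → apply pickup(G)
after:  towers=[B; D; E/A/C; F; H] holding=G

towers=[B; D; E/A/C; F; H] holding=G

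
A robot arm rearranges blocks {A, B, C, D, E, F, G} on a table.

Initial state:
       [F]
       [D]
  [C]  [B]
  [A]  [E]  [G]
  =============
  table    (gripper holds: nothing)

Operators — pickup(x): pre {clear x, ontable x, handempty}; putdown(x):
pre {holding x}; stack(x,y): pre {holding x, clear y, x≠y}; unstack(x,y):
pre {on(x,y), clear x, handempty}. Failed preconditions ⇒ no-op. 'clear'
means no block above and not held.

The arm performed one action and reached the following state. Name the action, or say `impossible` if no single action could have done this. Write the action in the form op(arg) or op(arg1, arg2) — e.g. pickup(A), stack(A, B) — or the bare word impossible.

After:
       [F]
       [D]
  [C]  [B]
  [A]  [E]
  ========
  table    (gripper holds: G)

target: towers=[A/C; E/B/D/F] holding=G
     unstack(F, D) → towers=[A/C; E/B/D; G] holding=F
         pickup(G) → towers=[A/C; E/B/D/F] holding=G  ← match
     unstack(C, A) → towers=[A; E/B/D/F; G] holding=C

pickup(G)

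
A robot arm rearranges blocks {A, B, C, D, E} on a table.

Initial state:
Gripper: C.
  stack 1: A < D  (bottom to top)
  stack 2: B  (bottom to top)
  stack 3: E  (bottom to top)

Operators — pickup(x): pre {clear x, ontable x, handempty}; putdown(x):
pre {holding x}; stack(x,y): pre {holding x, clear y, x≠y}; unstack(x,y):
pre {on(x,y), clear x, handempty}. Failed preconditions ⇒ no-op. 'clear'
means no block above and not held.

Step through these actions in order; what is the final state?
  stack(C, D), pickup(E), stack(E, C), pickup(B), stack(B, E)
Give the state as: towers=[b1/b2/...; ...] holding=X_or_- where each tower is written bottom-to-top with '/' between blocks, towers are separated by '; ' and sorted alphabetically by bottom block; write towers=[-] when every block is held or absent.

step 1 (stack(C, D)): towers=[A/D/C; B; E] holding=-
step 2 (pickup(E)): towers=[A/D/C; B] holding=E
step 3 (stack(E, C)): towers=[A/D/C/E; B] holding=-
step 4 (pickup(B)): towers=[A/D/C/E] holding=B
step 5 (stack(B, E)): towers=[A/D/C/E/B] holding=-

towers=[A/D/C/E/B] holding=-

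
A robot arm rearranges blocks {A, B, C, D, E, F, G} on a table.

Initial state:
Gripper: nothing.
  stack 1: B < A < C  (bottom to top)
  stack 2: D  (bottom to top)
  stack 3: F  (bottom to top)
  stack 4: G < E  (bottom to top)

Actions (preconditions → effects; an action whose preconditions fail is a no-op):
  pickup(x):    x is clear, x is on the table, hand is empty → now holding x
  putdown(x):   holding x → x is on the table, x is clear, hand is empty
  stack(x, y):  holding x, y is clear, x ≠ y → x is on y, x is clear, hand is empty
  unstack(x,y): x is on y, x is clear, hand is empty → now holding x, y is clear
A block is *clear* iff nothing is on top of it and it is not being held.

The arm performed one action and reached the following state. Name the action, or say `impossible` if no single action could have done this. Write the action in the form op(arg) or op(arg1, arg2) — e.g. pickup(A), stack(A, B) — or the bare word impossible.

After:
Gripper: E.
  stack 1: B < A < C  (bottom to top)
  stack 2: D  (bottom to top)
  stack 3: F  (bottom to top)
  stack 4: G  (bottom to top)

unstack(E, G)

target: towers=[B/A/C; D; F; G] holding=E
         pickup(F) → towers=[B/A/C; D; G/E] holding=F
         pickup(D) → towers=[B/A/C; F; G/E] holding=D
     unstack(E, G) → towers=[B/A/C; D; F; G] holding=E  ← match
     unstack(C, A) → towers=[B/A; D; F; G/E] holding=C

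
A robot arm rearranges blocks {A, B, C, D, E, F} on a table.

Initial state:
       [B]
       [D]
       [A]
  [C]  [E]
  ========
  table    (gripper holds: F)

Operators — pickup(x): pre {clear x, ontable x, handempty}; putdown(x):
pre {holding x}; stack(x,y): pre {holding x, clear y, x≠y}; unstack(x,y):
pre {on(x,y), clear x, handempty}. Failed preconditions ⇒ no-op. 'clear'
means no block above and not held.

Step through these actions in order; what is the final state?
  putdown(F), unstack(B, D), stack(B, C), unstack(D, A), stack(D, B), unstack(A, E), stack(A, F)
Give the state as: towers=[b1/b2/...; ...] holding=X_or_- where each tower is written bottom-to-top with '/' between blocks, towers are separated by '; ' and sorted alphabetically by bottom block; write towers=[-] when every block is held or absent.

towers=[C/B/D; E; F/A] holding=-

step 1 (putdown(F)): towers=[C; E/A/D/B; F] holding=-
step 2 (unstack(B, D)): towers=[C; E/A/D; F] holding=B
step 3 (stack(B, C)): towers=[C/B; E/A/D; F] holding=-
step 4 (unstack(D, A)): towers=[C/B; E/A; F] holding=D
step 5 (stack(D, B)): towers=[C/B/D; E/A; F] holding=-
step 6 (unstack(A, E)): towers=[C/B/D; E; F] holding=A
step 7 (stack(A, F)): towers=[C/B/D; E; F/A] holding=-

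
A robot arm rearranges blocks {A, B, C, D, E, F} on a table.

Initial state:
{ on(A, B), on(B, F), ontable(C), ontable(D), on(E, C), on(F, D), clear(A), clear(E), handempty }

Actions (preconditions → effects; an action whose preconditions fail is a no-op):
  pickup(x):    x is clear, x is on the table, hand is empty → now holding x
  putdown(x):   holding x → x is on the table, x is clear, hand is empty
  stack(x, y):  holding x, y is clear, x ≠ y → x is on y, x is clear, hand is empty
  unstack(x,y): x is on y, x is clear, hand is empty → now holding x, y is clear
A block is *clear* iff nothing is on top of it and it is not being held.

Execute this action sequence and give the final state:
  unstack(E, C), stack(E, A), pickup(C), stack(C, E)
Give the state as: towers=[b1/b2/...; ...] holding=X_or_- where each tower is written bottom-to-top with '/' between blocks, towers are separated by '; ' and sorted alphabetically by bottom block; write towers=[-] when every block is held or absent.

step 1 (unstack(E, C)): towers=[C; D/F/B/A] holding=E
step 2 (stack(E, A)): towers=[C; D/F/B/A/E] holding=-
step 3 (pickup(C)): towers=[D/F/B/A/E] holding=C
step 4 (stack(C, E)): towers=[D/F/B/A/E/C] holding=-

towers=[D/F/B/A/E/C] holding=-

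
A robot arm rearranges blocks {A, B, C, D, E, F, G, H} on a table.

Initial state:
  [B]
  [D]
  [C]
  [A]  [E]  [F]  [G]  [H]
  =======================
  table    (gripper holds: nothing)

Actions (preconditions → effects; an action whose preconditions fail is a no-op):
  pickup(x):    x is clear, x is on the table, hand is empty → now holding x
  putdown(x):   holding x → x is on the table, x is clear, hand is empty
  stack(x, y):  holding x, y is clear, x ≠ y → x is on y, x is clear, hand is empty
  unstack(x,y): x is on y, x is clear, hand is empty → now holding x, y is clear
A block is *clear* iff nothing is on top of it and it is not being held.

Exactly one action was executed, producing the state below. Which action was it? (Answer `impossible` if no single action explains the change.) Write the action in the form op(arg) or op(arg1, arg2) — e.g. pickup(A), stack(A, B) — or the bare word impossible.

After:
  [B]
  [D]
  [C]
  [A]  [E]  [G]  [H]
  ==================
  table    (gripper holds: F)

pickup(F)

target: towers=[A/C/D/B; E; G; H] holding=F
         pickup(G) → towers=[A/C/D/B; E; F; H] holding=G
         pickup(E) → towers=[A/C/D/B; F; G; H] holding=E
         pickup(H) → towers=[A/C/D/B; E; F; G] holding=H
     unstack(B, D) → towers=[A/C/D; E; F; G; H] holding=B
         pickup(F) → towers=[A/C/D/B; E; G; H] holding=F  ← match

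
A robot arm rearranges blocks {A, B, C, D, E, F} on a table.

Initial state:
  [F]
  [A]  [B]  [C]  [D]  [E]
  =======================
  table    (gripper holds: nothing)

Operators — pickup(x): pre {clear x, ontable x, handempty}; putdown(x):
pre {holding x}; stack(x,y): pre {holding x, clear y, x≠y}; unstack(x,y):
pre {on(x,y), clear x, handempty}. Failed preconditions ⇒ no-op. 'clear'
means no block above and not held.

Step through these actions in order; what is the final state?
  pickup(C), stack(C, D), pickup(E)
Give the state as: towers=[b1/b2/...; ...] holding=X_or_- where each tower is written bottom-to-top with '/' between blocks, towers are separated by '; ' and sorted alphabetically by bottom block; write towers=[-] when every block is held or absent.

step 1 (pickup(C)): towers=[A/F; B; D; E] holding=C
step 2 (stack(C, D)): towers=[A/F; B; D/C; E] holding=-
step 3 (pickup(E)): towers=[A/F; B; D/C] holding=E

towers=[A/F; B; D/C] holding=E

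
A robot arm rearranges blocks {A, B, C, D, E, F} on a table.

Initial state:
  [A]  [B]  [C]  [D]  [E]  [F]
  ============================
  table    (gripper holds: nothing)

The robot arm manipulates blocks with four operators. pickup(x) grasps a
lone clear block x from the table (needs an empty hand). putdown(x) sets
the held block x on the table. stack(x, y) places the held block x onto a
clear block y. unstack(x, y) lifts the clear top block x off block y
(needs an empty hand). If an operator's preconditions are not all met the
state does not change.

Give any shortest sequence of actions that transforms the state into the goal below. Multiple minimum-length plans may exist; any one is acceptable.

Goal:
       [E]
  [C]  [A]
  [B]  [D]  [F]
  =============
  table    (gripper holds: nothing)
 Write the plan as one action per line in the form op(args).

step 1 (pickup(A)): towers=[B; C; D; E; F] holding=A
step 2 (stack(A, D)): towers=[B; C; D/A; E; F] holding=-
step 3 (pickup(E)): towers=[B; C; D/A; F] holding=E
step 4 (stack(E, A)): towers=[B; C; D/A/E; F] holding=-
step 5 (pickup(C)): towers=[B; D/A/E; F] holding=C
step 6 (stack(C, B)): towers=[B/C; D/A/E; F] holding=-
goal check: towers=[B/C; D/A/E; F] holding=- — reached (length 6, optimal by BFS)

pickup(A)
stack(A, D)
pickup(E)
stack(E, A)
pickup(C)
stack(C, B)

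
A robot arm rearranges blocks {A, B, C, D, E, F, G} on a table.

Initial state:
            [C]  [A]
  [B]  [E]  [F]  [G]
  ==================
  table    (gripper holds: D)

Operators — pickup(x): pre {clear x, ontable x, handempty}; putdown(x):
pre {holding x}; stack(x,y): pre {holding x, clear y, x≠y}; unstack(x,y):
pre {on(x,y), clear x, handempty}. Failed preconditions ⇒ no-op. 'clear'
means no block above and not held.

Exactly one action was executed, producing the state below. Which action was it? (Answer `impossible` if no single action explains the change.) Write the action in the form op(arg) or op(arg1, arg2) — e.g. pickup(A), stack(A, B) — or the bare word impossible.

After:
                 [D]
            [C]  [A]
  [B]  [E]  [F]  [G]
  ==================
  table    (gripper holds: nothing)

stack(D, A)

target: towers=[B; E; F/C; G/A/D] holding=-
        putdown(D) → towers=[B; D; E; F/C; G/A] holding=-
       stack(D, B) → towers=[B/D; E; F/C; G/A] holding=-
       stack(D, A) → towers=[B; E; F/C; G/A/D] holding=-  ← match
       stack(D, E) → towers=[B; E/D; F/C; G/A] holding=-
       stack(D, C) → towers=[B; E; F/C/D; G/A] holding=-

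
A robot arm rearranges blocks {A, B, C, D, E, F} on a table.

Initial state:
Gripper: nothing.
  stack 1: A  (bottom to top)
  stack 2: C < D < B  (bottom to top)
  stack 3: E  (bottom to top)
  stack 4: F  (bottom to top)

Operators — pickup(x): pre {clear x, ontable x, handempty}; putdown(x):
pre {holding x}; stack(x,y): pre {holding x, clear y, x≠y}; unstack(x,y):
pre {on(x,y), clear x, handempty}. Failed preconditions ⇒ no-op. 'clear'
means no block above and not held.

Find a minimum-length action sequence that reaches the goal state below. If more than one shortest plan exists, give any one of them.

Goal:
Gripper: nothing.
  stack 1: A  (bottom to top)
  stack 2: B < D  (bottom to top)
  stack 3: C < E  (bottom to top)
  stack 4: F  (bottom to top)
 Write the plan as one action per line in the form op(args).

step 1 (unstack(B, D)): towers=[A; C/D; E; F] holding=B
step 2 (putdown(B)): towers=[A; B; C/D; E; F] holding=-
step 3 (unstack(D, C)): towers=[A; B; C; E; F] holding=D
step 4 (stack(D, B)): towers=[A; B/D; C; E; F] holding=-
step 5 (pickup(E)): towers=[A; B/D; C; F] holding=E
step 6 (stack(E, C)): towers=[A; B/D; C/E; F] holding=-
goal check: towers=[A; B/D; C/E; F] holding=- — reached (length 6, optimal by BFS)

unstack(B, D)
putdown(B)
unstack(D, C)
stack(D, B)
pickup(E)
stack(E, C)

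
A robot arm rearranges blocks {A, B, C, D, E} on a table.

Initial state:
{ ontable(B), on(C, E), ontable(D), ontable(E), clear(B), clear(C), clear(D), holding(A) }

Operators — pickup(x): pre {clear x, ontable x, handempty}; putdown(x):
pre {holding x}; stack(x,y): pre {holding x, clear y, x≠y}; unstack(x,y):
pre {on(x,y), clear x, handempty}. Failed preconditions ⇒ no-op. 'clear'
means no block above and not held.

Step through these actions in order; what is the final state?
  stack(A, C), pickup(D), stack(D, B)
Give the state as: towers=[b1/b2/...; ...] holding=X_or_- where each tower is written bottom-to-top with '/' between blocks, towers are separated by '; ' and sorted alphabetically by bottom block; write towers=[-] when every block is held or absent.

towers=[B/D; E/C/A] holding=-

step 1 (stack(A, C)): towers=[B; D; E/C/A] holding=-
step 2 (pickup(D)): towers=[B; E/C/A] holding=D
step 3 (stack(D, B)): towers=[B/D; E/C/A] holding=-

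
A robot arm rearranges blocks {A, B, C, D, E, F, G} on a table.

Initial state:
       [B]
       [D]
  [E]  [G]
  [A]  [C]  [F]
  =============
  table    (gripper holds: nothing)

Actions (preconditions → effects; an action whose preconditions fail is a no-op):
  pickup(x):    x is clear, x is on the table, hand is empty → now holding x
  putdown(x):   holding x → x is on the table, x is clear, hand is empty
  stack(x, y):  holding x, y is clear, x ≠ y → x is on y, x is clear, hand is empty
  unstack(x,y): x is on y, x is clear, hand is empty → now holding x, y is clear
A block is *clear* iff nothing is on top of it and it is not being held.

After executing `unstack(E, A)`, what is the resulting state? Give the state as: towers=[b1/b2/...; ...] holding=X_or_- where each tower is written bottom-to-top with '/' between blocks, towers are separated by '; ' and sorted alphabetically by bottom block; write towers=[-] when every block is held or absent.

towers=[A; C/G/D/B; F] holding=E

before: towers=[A/E; C/G/D/B; F] holding=-
pre[unstack(E, A)]: on(E,A) ok, clear(E) ok, handempty ok
all met → apply unstack(E, A)
after:  towers=[A; C/G/D/B; F] holding=E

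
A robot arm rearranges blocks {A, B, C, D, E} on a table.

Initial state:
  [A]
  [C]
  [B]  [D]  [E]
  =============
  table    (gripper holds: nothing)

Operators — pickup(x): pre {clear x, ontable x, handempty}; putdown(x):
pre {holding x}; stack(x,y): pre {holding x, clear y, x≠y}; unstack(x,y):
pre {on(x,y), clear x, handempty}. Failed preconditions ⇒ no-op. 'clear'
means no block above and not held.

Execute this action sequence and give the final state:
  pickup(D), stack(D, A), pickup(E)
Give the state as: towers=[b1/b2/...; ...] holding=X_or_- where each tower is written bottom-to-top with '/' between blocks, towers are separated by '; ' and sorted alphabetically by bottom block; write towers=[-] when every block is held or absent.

step 1 (pickup(D)): towers=[B/C/A; E] holding=D
step 2 (stack(D, A)): towers=[B/C/A/D; E] holding=-
step 3 (pickup(E)): towers=[B/C/A/D] holding=E

towers=[B/C/A/D] holding=E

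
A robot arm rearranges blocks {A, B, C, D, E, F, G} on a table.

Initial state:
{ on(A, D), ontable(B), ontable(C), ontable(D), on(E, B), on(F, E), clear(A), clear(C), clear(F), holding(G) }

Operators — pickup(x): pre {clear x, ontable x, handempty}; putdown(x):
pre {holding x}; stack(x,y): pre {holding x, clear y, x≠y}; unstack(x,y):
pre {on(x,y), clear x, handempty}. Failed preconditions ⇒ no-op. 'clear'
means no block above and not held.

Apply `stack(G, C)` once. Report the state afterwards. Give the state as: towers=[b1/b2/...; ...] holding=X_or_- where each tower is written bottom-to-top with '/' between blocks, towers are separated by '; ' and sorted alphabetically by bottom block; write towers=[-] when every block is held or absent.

before: towers=[B/E/F; C; D/A] holding=G
pre[stack(G, C)]: holding(G) yes, clear(C) yes, G≠C yes
all met → apply stack(G, C)
after:  towers=[B/E/F; C/G; D/A] holding=-

towers=[B/E/F; C/G; D/A] holding=-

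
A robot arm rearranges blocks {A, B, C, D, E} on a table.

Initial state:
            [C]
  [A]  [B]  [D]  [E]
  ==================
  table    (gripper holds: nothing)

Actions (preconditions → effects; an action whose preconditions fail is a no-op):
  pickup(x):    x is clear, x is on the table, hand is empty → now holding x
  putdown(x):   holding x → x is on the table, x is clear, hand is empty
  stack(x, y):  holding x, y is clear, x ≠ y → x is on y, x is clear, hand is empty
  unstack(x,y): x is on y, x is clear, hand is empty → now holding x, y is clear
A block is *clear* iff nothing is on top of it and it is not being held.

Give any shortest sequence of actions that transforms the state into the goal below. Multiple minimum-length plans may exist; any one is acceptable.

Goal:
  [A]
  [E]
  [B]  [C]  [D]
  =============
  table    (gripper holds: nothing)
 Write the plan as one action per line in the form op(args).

pickup(E)
stack(E, B)
pickup(A)
stack(A, E)
unstack(C, D)
putdown(C)

step 1 (pickup(E)): towers=[A; B; D/C] holding=E
step 2 (stack(E, B)): towers=[A; B/E; D/C] holding=-
step 3 (pickup(A)): towers=[B/E; D/C] holding=A
step 4 (stack(A, E)): towers=[B/E/A; D/C] holding=-
step 5 (unstack(C, D)): towers=[B/E/A; D] holding=C
step 6 (putdown(C)): towers=[B/E/A; C; D] holding=-
goal check: towers=[B/E/A; C; D] holding=- — reached (length 6, optimal by BFS)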